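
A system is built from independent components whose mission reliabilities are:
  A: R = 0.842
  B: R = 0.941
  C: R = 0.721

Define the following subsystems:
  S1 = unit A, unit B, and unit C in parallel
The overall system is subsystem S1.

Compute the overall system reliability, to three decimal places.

0.997

Parallel (A, B, and C): 1 − (1 − 0.84200)(1 − 0.94100)(1 − 0.72100) = 0.997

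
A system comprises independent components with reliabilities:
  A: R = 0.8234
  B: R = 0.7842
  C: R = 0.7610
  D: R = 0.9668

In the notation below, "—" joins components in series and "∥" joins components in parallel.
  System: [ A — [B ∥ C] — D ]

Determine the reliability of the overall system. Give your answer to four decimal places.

Parallel (B and C): 1 − (1 − 0.784200)(1 − 0.761000) = 0.948424
Series (A, [0.948424], and D): 0.823400 × 0.948424 × 0.966800 = 0.7550

0.7550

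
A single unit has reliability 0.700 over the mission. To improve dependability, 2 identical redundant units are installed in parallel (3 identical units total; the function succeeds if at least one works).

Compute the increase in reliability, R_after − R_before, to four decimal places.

0.2730

R_before = 0.700
R_after = 1 − (1 − 0.700)^3 = 0.9730
ΔR = 0.9730 − 0.700 = 0.2730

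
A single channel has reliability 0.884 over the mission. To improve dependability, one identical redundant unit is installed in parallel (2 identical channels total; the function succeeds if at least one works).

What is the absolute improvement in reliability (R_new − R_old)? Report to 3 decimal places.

R_before = 0.884
R_after = 1 − (1 − 0.884)^2 = 0.987
ΔR = 0.987 − 0.884 = 0.103

0.103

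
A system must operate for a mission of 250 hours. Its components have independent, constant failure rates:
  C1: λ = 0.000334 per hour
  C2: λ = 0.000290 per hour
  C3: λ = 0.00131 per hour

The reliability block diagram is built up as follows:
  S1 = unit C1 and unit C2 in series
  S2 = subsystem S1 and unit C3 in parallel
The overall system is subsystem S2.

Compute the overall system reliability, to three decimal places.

R(C1) = exp(−0.000334 × 250) = 0.91989
R(C2) = exp(−0.000290 × 250) = 0.93007
R(C3) = exp(−0.00131 × 250) = 0.72072
Series (C1 and C2): 0.91989 × 0.93007 = 0.85556
Parallel ([0.85556] and C3): 1 − (1 − 0.85556)(1 − 0.72072) = 0.960

0.960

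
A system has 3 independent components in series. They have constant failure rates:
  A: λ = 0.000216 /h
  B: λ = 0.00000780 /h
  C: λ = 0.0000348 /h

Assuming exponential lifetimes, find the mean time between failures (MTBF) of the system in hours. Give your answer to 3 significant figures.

Series of exponential components: λ_sys = Σ λ_i
λ_sys = 0.000216 + 0.00000780 + 0.0000348 = 2.5860e-04 /h
MTBF = 1 / λ_sys = 3870 h

3870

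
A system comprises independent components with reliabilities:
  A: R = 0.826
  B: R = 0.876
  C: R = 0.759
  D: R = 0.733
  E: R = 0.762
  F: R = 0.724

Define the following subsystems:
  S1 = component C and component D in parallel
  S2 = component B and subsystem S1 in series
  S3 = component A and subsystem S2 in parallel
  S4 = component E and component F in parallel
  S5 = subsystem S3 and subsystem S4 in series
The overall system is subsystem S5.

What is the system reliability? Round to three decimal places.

Parallel (C and D): 1 − (1 − 0.75900)(1 − 0.73300) = 0.93565
Series (B and [0.93565]): 0.87600 × 0.93565 = 0.81963
Parallel (A and [0.81963]): 1 − (1 − 0.82600)(1 − 0.81963) = 0.96862
Parallel (E and F): 1 − (1 − 0.76200)(1 − 0.72400) = 0.93431
Series ([0.96862] and [0.93431]): 0.96862 × 0.93431 = 0.905

0.905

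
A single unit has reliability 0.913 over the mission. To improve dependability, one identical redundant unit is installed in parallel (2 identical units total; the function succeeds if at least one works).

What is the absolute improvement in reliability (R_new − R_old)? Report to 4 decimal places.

R_before = 0.913
R_after = 1 − (1 − 0.913)^2 = 0.9924
ΔR = 0.9924 − 0.913 = 0.0794

0.0794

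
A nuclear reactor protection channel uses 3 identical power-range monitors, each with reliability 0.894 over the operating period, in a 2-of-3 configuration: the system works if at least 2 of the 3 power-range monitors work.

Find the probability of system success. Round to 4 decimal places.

0.9687

R = Σ_{i=2}^{3} C(3,i) p^i (1−p)^{3−i} with p = 0.894
C(3,2)·0.894^2·0.106^1 = 0.254157
C(3,3)·0.894^3·0.106^0 = 0.714517
Sum = 0.9687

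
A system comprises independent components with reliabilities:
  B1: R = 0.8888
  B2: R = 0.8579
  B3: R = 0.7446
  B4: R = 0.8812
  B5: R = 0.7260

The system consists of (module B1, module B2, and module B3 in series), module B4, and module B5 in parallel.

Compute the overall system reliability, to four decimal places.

Series (B1, B2, and B3): 0.888800 × 0.857900 × 0.744600 = 0.567759
Parallel ([0.567759], B4, and B5): 1 − (1 − 0.567759)(1 − 0.881200)(1 − 0.726000) = 0.9859

0.9859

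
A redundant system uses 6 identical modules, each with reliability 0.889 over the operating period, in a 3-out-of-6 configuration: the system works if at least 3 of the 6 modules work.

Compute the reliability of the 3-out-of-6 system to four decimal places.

0.9981

R = Σ_{i=3}^{6} C(6,i) p^i (1−p)^{6−i} with p = 0.889
C(6,3)·0.889^3·0.111^3 = 0.019218
C(6,4)·0.889^4·0.111^2 = 0.115437
C(6,5)·0.889^5·0.111^1 = 0.369814
C(6,6)·0.889^6·0.111^0 = 0.493640
Sum = 0.9981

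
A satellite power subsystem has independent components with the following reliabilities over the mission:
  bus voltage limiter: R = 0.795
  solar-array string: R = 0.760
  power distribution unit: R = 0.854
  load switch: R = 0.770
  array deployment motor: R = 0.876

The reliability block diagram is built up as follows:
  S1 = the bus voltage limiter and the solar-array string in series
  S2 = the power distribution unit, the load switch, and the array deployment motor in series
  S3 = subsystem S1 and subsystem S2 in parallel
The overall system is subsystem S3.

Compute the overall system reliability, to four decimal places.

0.8322

Series (bus voltage limiter and solar-array string): 0.795000 × 0.760000 = 0.604200
Series (power distribution unit, load switch, and array deployment motor): 0.854000 × 0.770000 × 0.876000 = 0.576040
Parallel ([0.604200] and [0.576040]): 1 − (1 − 0.604200)(1 − 0.576040) = 0.8322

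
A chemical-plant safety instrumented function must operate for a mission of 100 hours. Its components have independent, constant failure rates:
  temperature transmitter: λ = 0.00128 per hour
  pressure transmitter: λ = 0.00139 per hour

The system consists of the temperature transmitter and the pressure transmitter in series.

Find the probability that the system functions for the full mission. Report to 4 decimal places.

0.7657

R(temperature transmitter) = exp(−0.00128 × 100) = 0.879853
R(pressure transmitter) = exp(−0.00139 × 100) = 0.870228
Series (temperature transmitter and pressure transmitter): 0.879853 × 0.870228 = 0.7657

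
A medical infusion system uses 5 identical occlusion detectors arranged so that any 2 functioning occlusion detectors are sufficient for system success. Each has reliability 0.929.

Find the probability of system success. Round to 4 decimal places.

R = Σ_{i=2}^{5} C(5,i) p^i (1−p)^{5−i} with p = 0.929
C(5,2)·0.929^2·0.071^3 = 0.003089
C(5,3)·0.929^3·0.071^2 = 0.040417
C(5,4)·0.929^4·0.071^1 = 0.264418
C(5,5)·0.929^5·0.071^0 = 0.691956
Sum = 0.9999

0.9999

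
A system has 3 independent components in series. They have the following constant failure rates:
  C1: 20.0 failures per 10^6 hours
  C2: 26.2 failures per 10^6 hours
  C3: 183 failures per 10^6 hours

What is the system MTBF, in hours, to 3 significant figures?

4360

Series of exponential components: λ_sys = Σ λ_i
λ_sys = 0.0000200 + 0.0000262 + 0.000183 = 2.2920e-04 /h
MTBF = 1 / λ_sys = 4360 h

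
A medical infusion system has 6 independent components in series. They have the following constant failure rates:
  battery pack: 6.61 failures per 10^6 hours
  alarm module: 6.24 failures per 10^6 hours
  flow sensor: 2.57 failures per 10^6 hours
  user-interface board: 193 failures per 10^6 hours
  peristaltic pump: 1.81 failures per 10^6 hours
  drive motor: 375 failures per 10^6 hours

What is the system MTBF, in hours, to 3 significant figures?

1710

Series of exponential components: λ_sys = Σ λ_i
λ_sys = 0.00000661 + 0.00000624 + 0.00000257 + 0.000193 + 0.00000181 + 0.000375 = 5.8523e-04 /h
MTBF = 1 / λ_sys = 1710 h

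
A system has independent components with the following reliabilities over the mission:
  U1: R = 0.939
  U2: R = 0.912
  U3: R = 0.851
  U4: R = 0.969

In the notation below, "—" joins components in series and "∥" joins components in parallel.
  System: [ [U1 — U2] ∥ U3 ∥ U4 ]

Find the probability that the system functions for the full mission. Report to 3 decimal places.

0.999

Series (U1 and U2): 0.93900 × 0.91200 = 0.85637
Parallel ([0.85637], U3, and U4): 1 − (1 − 0.85637)(1 − 0.85100)(1 − 0.96900) = 0.999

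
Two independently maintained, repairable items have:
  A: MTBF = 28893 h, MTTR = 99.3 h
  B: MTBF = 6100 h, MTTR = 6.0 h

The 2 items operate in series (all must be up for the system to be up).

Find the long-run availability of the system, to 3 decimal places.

A(A) = MTBF/(MTBF+MTTR) = 28893/(28893+99.3) = 0.996575
A(B) = MTBF/(MTBF+MTTR) = 6100/(6100+6.0) = 0.999017
Series availability: 0.996575 × 0.999017 = 0.996

0.996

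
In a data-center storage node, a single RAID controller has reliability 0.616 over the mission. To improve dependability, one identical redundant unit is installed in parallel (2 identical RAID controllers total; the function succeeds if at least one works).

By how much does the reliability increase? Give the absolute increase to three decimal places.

0.237

R_before = 0.616
R_after = 1 − (1 − 0.616)^2 = 0.853
ΔR = 0.853 − 0.616 = 0.237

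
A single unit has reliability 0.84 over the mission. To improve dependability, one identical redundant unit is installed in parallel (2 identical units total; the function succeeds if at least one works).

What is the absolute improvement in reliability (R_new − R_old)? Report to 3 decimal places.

R_before = 0.84
R_after = 1 − (1 − 0.84)^2 = 0.974
ΔR = 0.974 − 0.84 = 0.134

0.134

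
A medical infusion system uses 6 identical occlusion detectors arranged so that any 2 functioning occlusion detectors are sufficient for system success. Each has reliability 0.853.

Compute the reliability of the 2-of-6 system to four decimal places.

R = Σ_{i=2}^{6} C(6,i) p^i (1−p)^{6−i} with p = 0.853
C(6,2)·0.853^2·0.147^4 = 0.005096
C(6,3)·0.853^3·0.147^3 = 0.039430
C(6,4)·0.853^4·0.147^2 = 0.171602
C(6,5)·0.853^5·0.147^1 = 0.398303
C(6,6)·0.853^6·0.147^0 = 0.385207
Sum = 0.9996

0.9996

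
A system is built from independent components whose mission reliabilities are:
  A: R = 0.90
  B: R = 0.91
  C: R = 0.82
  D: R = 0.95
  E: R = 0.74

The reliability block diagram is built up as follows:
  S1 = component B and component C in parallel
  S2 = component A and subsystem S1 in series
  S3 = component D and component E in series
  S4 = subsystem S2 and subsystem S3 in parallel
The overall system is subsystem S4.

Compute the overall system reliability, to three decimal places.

0.966

Parallel (B and C): 1 − (1 − 0.91000)(1 − 0.82000) = 0.98380
Series (A and [0.98380]): 0.90000 × 0.98380 = 0.88542
Series (D and E): 0.95000 × 0.74000 = 0.70300
Parallel ([0.88542] and [0.70300]): 1 − (1 − 0.88542)(1 − 0.70300) = 0.966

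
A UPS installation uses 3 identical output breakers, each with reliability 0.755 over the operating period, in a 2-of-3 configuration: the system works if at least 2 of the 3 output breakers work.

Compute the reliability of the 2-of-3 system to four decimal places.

0.8493

R = Σ_{i=2}^{3} C(3,i) p^i (1−p)^{3−i} with p = 0.755
C(3,2)·0.755^2·0.245^1 = 0.418968
C(3,3)·0.755^3·0.245^0 = 0.430369
Sum = 0.8493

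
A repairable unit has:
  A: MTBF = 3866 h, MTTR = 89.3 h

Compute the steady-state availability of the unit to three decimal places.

A(A) = MTBF/(MTBF+MTTR) = 3866/(3866+89.3) = 0.977

0.977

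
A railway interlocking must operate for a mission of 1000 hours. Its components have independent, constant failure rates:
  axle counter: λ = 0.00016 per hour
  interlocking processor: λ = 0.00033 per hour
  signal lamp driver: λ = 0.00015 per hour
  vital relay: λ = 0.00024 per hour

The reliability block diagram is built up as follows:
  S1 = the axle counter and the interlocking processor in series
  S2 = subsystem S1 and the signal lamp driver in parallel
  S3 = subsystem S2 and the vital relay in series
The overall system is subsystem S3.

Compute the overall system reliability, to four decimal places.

0.7442

R(axle counter) = exp(−0.00016 × 1000) = 0.852144
R(interlocking processor) = exp(−0.00033 × 1000) = 0.718924
R(signal lamp driver) = exp(−0.00015 × 1000) = 0.860708
R(vital relay) = exp(−0.00024 × 1000) = 0.786628
Series (axle counter and interlocking processor): 0.852144 × 0.718924 = 0.612627
Parallel ([0.612627] and signal lamp driver): 1 − (1 − 0.612627)(1 − 0.860708) = 0.946042
Series ([0.946042] and vital relay): 0.946042 × 0.786628 = 0.7442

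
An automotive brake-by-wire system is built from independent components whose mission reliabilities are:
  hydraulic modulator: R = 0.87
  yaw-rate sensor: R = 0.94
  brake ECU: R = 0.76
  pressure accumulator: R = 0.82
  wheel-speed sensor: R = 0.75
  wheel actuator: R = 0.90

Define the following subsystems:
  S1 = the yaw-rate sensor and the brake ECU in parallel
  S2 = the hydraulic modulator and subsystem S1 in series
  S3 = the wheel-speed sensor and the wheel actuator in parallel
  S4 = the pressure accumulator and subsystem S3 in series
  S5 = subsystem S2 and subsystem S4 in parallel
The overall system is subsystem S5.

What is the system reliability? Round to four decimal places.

Parallel (yaw-rate sensor and brake ECU): 1 − (1 − 0.940000)(1 − 0.760000) = 0.985600
Series (hydraulic modulator and [0.985600]): 0.870000 × 0.985600 = 0.857472
Parallel (wheel-speed sensor and wheel actuator): 1 − (1 − 0.750000)(1 − 0.900000) = 0.975000
Series (pressure accumulator and [0.975000]): 0.820000 × 0.975000 = 0.799500
Parallel ([0.857472] and [0.799500]): 1 − (1 − 0.857472)(1 − 0.799500) = 0.9714

0.9714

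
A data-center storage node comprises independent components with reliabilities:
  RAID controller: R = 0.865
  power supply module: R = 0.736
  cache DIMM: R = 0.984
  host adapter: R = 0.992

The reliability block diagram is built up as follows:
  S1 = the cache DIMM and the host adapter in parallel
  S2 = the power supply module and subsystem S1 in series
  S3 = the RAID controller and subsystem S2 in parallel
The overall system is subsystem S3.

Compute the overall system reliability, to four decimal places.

0.9643

Parallel (cache DIMM and host adapter): 1 − (1 − 0.984000)(1 − 0.992000) = 0.999872
Series (power supply module and [0.999872]): 0.736000 × 0.999872 = 0.735906
Parallel (RAID controller and [0.735906]): 1 − (1 − 0.865000)(1 − 0.735906) = 0.9643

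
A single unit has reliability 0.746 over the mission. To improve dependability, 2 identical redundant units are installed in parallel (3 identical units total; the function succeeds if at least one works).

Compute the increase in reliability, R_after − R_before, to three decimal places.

R_before = 0.746
R_after = 1 − (1 − 0.746)^3 = 0.984
ΔR = 0.984 − 0.746 = 0.238

0.238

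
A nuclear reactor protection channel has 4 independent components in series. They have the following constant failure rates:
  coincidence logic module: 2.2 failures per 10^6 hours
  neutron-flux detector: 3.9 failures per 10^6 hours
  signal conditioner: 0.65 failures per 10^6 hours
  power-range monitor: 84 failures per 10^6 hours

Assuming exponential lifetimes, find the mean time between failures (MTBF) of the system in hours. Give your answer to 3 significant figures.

11000

Series of exponential components: λ_sys = Σ λ_i
λ_sys = 0.0000022 + 0.0000039 + 0.00000065 + 0.000084 = 9.0750e-05 /h
MTBF = 1 / λ_sys = 11000 h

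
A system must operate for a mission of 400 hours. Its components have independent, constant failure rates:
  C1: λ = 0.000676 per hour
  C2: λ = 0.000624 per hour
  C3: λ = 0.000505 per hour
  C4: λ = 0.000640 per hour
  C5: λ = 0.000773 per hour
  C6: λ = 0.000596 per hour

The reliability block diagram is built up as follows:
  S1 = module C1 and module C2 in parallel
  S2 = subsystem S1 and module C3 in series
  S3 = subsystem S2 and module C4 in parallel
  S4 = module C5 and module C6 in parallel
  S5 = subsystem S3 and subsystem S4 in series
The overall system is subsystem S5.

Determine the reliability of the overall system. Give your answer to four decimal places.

0.8955

R(C1) = exp(−0.000676 × 400) = 0.763074
R(C2) = exp(−0.000624 × 400) = 0.779112
R(C3) = exp(−0.000505 × 400) = 0.817095
R(C4) = exp(−0.000640 × 400) = 0.774142
R(C5) = exp(−0.000773 × 400) = 0.734034
R(C6) = exp(−0.000596 × 400) = 0.787887
Parallel (C1 and C2): 1 − (1 − 0.763074)(1 − 0.779112) = 0.947666
Series ([0.947666] and C3): 0.947666 × 0.817095 = 0.774333
Parallel ([0.774333] and C4): 1 − (1 − 0.774333)(1 − 0.774142) = 0.949031
Parallel (C5 and C6): 1 − (1 − 0.734034)(1 − 0.787887) = 0.943585
Series ([0.949031] and [0.943585]): 0.949031 × 0.943585 = 0.8955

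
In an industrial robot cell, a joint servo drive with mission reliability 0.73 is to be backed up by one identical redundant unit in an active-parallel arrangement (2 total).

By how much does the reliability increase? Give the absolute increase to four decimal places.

R_before = 0.73
R_after = 1 − (1 − 0.73)^2 = 0.9271
ΔR = 0.9271 − 0.73 = 0.1971

0.1971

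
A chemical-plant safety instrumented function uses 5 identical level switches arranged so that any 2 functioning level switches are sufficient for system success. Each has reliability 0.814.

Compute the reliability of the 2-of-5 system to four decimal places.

0.9949

R = Σ_{i=2}^{5} C(5,i) p^i (1−p)^{5−i} with p = 0.814
C(5,2)·0.814^2·0.186^3 = 0.042637
C(5,3)·0.814^3·0.186^2 = 0.186595
C(5,4)·0.814^4·0.186^1 = 0.408301
C(5,5)·0.814^5·0.186^0 = 0.357373
Sum = 0.9949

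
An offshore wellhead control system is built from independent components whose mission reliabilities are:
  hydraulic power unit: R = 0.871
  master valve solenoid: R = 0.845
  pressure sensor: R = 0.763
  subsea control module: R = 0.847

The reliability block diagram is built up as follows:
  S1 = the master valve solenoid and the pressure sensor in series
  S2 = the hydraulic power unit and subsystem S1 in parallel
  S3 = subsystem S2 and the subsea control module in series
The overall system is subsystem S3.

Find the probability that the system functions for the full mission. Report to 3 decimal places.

Series (master valve solenoid and pressure sensor): 0.84500 × 0.76300 = 0.64474
Parallel (hydraulic power unit and [0.64474]): 1 − (1 − 0.87100)(1 − 0.64474) = 0.95417
Series ([0.95417] and subsea control module): 0.95417 × 0.84700 = 0.808

0.808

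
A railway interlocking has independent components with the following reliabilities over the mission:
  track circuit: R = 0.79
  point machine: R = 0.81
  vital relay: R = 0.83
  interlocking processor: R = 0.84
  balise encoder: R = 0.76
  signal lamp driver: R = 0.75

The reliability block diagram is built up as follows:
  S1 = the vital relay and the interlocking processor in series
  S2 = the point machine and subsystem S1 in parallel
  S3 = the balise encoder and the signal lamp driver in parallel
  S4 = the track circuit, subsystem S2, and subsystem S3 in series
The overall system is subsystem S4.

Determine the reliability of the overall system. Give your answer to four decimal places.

Series (vital relay and interlocking processor): 0.830000 × 0.840000 = 0.697200
Parallel (point machine and [0.697200]): 1 − (1 − 0.810000)(1 − 0.697200) = 0.942468
Parallel (balise encoder and signal lamp driver): 1 − (1 − 0.760000)(1 − 0.750000) = 0.940000
Series (track circuit, [0.942468], and [0.940000]): 0.790000 × 0.942468 × 0.940000 = 0.6999

0.6999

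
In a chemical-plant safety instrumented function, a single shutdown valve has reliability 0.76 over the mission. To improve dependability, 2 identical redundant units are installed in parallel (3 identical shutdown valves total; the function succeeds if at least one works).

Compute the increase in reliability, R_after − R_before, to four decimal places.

0.2262

R_before = 0.76
R_after = 1 − (1 − 0.76)^3 = 0.9862
ΔR = 0.9862 − 0.76 = 0.2262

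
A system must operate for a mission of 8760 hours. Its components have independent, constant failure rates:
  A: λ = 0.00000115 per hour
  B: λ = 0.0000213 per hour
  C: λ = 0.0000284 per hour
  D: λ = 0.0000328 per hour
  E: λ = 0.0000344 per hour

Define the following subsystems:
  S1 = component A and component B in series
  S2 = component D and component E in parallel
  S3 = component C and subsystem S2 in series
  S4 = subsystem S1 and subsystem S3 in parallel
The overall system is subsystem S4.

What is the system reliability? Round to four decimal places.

0.9516

R(A) = exp(−0.00000115 × 8760) = 0.989977
R(B) = exp(−0.0000213 × 8760) = 0.829786
R(C) = exp(−0.0000284 × 8760) = 0.779748
R(D) = exp(−0.0000328 × 8760) = 0.750266
R(E) = exp(−0.0000344 × 8760) = 0.739823
Series (A and B): 0.989977 × 0.829786 = 0.821469
Parallel (D and E): 1 − (1 − 0.750266)(1 − 0.739823) = 0.935025
Series (C and [0.935025]): 0.779748 × 0.935025 = 0.729084
Parallel ([0.821469] and [0.729084]): 1 − (1 − 0.821469)(1 − 0.729084) = 0.9516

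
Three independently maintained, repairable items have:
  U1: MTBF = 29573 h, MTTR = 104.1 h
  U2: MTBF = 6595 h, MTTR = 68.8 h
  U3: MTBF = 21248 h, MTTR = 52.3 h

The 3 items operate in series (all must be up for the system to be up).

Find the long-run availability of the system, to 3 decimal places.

0.984

A(U1) = MTBF/(MTBF+MTTR) = 29573/(29573+104.1) = 0.996492
A(U2) = MTBF/(MTBF+MTTR) = 6595/(6595+68.8) = 0.989676
A(U3) = MTBF/(MTBF+MTTR) = 21248/(21248+52.3) = 0.997545
Series availability: 0.996492 × 0.989676 × 0.997545 = 0.984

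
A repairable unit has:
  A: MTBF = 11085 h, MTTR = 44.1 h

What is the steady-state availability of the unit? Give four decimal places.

A(A) = MTBF/(MTBF+MTTR) = 11085/(11085+44.1) = 0.9960

0.9960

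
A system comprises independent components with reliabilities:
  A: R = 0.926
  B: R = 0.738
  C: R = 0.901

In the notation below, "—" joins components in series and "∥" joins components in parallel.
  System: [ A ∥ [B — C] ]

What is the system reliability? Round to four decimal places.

0.9752

Series (B and C): 0.738000 × 0.901000 = 0.664938
Parallel (A and [0.664938]): 1 − (1 − 0.926000)(1 − 0.664938) = 0.9752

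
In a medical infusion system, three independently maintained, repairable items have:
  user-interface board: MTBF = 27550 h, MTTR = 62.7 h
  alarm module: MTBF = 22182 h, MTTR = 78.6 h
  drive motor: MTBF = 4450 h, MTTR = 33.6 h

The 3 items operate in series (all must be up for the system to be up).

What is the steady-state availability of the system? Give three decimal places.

0.987

A(user-interface board) = MTBF/(MTBF+MTTR) = 27550/(27550+62.7) = 0.997729
A(alarm module) = MTBF/(MTBF+MTTR) = 22182/(22182+78.6) = 0.996469
A(drive motor) = MTBF/(MTBF+MTTR) = 4450/(4450+33.6) = 0.992506
Series availability: 0.997729 × 0.996469 × 0.992506 = 0.987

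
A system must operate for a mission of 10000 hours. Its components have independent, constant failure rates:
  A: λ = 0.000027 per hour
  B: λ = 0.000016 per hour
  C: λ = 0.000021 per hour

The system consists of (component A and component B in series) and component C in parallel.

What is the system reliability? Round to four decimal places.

R(A) = exp(−0.000027 × 10000) = 0.763379
R(B) = exp(−0.000016 × 10000) = 0.852144
R(C) = exp(−0.000021 × 10000) = 0.810584
Series (A and B): 0.763379 × 0.852144 = 0.650509
Parallel ([0.650509] and C): 1 − (1 − 0.650509)(1 − 0.810584) = 0.9338

0.9338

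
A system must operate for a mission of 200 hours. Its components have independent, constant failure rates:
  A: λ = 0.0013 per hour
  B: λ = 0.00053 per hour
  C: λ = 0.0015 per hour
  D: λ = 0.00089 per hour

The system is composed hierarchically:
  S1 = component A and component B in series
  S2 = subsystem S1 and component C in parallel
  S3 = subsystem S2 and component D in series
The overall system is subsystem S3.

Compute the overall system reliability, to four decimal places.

0.7705

R(A) = exp(−0.0013 × 200) = 0.771052
R(B) = exp(−0.00053 × 200) = 0.899425
R(C) = exp(−0.0015 × 200) = 0.740818
R(D) = exp(−0.00089 × 200) = 0.836942
Series (A and B): 0.771052 × 0.899425 = 0.693503
Parallel ([0.693503] and C): 1 − (1 − 0.693503)(1 − 0.740818) = 0.920561
Series ([0.920561] and D): 0.920561 × 0.836942 = 0.7705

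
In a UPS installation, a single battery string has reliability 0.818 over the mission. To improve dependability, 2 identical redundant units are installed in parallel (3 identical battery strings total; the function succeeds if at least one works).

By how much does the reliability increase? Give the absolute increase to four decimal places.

R_before = 0.818
R_after = 1 − (1 − 0.818)^3 = 0.9940
ΔR = 0.9940 − 0.818 = 0.1760

0.1760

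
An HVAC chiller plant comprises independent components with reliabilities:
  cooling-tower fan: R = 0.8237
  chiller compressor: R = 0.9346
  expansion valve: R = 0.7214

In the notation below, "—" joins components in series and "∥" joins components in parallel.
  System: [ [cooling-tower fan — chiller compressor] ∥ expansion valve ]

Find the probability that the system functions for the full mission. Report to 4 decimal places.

Series (cooling-tower fan and chiller compressor): 0.823700 × 0.934600 = 0.769830
Parallel ([0.769830] and expansion valve): 1 − (1 − 0.769830)(1 − 0.721400) = 0.9359

0.9359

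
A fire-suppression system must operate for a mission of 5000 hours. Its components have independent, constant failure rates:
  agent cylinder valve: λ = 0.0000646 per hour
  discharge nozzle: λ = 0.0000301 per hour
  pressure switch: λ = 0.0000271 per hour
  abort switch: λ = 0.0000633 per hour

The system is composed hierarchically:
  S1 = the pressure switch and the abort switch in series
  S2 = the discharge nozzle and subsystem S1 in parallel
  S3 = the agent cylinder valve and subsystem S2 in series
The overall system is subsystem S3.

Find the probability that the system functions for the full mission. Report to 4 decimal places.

R(agent cylinder valve) = exp(−0.0000646 × 5000) = 0.723974
R(discharge nozzle) = exp(−0.0000301 × 5000) = 0.860278
R(pressure switch) = exp(−0.0000271 × 5000) = 0.873279
R(abort switch) = exp(−0.0000633 × 5000) = 0.728695
Series (pressure switch and abort switch): 0.873279 × 0.728695 = 0.636354
Parallel (discharge nozzle and [0.636354]): 1 − (1 − 0.860278)(1 − 0.636354) = 0.949191
Series (agent cylinder valve and [0.949191]): 0.723974 × 0.949191 = 0.6872

0.6872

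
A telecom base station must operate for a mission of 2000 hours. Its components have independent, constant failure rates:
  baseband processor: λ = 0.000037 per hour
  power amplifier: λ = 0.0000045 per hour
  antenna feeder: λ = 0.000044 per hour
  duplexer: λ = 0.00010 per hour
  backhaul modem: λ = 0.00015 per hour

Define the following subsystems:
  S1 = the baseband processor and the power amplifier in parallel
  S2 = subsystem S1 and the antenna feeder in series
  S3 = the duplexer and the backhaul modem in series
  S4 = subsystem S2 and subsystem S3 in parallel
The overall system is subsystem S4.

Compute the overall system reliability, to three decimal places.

0.967

R(baseband processor) = exp(−0.000037 × 2000) = 0.92867
R(power amplifier) = exp(−0.0000045 × 2000) = 0.99104
R(antenna feeder) = exp(−0.000044 × 2000) = 0.91576
R(duplexer) = exp(−0.00010 × 2000) = 0.81873
R(backhaul modem) = exp(−0.00015 × 2000) = 0.74082
Parallel (baseband processor and power amplifier): 1 − (1 − 0.92867)(1 − 0.99104) = 0.99936
Series ([0.99936] and antenna feeder): 0.99936 × 0.91576 = 0.91517
Series (duplexer and backhaul modem): 0.81873 × 0.74082 = 0.60653
Parallel ([0.91517] and [0.60653]): 1 − (1 − 0.91517)(1 − 0.60653) = 0.967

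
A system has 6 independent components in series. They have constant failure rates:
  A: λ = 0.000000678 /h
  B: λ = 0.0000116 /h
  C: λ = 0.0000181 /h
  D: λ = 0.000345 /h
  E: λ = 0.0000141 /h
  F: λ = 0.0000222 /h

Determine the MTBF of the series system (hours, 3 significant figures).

Series of exponential components: λ_sys = Σ λ_i
λ_sys = 0.000000678 + 0.0000116 + 0.0000181 + 0.000345 + 0.0000141 + 0.0000222 = 4.1168e-04 /h
MTBF = 1 / λ_sys = 2430 h

2430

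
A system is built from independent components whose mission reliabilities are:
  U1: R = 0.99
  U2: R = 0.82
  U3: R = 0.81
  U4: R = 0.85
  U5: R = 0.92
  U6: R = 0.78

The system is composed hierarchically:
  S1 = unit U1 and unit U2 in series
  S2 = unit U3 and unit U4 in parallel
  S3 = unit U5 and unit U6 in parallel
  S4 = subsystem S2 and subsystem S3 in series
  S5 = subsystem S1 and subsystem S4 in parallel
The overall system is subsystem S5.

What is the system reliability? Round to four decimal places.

0.9914

Series (U1 and U2): 0.990000 × 0.820000 = 0.811800
Parallel (U3 and U4): 1 − (1 − 0.810000)(1 − 0.850000) = 0.971500
Parallel (U5 and U6): 1 − (1 − 0.920000)(1 − 0.780000) = 0.982400
Series ([0.971500] and [0.982400]): 0.971500 × 0.982400 = 0.954402
Parallel ([0.811800] and [0.954402]): 1 − (1 − 0.811800)(1 − 0.954402) = 0.9914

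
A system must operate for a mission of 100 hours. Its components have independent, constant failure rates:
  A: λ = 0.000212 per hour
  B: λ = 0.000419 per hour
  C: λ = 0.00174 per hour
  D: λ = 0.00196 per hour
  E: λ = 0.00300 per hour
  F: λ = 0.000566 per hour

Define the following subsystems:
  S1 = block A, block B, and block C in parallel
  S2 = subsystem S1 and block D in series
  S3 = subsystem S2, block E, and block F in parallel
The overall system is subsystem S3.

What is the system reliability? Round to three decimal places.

R(A) = exp(−0.000212 × 100) = 0.97902
R(B) = exp(−0.000419 × 100) = 0.95897
R(C) = exp(−0.00174 × 100) = 0.84030
R(D) = exp(−0.00196 × 100) = 0.82201
R(E) = exp(−0.00300 × 100) = 0.74082
R(F) = exp(−0.000566 × 100) = 0.94497
Parallel (A, B, and C): 1 − (1 − 0.97902)(1 − 0.95897)(1 − 0.84030) = 0.99986
Series ([0.99986] and D): 0.99986 × 0.82201 = 0.82189
Parallel ([0.82189], E, and F): 1 − (1 − 0.82189)(1 − 0.74082)(1 − 0.94497) = 0.997

0.997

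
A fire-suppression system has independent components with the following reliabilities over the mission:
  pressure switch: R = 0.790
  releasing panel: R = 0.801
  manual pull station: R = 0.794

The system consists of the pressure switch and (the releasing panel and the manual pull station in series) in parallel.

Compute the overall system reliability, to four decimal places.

0.9236

Series (releasing panel and manual pull station): 0.801000 × 0.794000 = 0.635994
Parallel (pressure switch and [0.635994]): 1 − (1 − 0.790000)(1 − 0.635994) = 0.9236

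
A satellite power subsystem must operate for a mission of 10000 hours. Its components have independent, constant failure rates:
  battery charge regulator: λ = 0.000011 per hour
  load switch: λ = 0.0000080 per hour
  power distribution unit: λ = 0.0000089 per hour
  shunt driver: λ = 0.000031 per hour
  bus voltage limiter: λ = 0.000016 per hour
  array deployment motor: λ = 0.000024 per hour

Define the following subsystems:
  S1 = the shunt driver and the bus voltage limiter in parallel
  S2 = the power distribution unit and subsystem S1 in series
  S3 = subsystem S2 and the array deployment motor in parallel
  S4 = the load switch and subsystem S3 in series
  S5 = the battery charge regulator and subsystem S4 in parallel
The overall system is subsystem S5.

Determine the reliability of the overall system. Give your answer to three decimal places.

0.990

R(battery charge regulator) = exp(−0.000011 × 10000) = 0.89583
R(load switch) = exp(−0.0000080 × 10000) = 0.92312
R(power distribution unit) = exp(−0.0000089 × 10000) = 0.91485
R(shunt driver) = exp(−0.000031 × 10000) = 0.73345
R(bus voltage limiter) = exp(−0.000016 × 10000) = 0.85214
R(array deployment motor) = exp(−0.000024 × 10000) = 0.78663
Parallel (shunt driver and bus voltage limiter): 1 − (1 − 0.73345)(1 − 0.85214) = 0.96059
Series (power distribution unit and [0.96059]): 0.91485 × 0.96059 = 0.87880
Parallel ([0.87880] and array deployment motor): 1 − (1 − 0.87880)(1 − 0.78663) = 0.97414
Series (load switch and [0.97414]): 0.92312 × 0.97414 = 0.89925
Parallel (battery charge regulator and [0.89925]): 1 − (1 − 0.89583)(1 − 0.89925) = 0.990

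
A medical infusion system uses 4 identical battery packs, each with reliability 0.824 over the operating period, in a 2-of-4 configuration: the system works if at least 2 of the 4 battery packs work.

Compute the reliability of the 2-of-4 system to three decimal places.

0.981

R = Σ_{i=2}^{4} C(4,i) p^i (1−p)^{4−i} with p = 0.824
C(4,2)·0.824^2·0.176^2 = 0.12619
C(4,3)·0.824^3·0.176^1 = 0.39387
C(4,4)·0.824^4·0.176^0 = 0.46101
Sum = 0.981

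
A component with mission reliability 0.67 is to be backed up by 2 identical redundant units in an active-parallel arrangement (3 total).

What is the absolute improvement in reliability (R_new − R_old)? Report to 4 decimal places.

R_before = 0.67
R_after = 1 − (1 − 0.67)^3 = 0.9641
ΔR = 0.9641 − 0.67 = 0.2941

0.2941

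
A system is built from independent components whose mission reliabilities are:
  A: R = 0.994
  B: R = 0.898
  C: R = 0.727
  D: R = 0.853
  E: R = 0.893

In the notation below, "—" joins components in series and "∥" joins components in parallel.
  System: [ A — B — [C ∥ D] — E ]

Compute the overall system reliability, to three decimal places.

0.765

Parallel (C and D): 1 − (1 − 0.72700)(1 − 0.85300) = 0.95987
Series (A, B, [0.95987], and E): 0.99400 × 0.89800 × 0.95987 × 0.89300 = 0.765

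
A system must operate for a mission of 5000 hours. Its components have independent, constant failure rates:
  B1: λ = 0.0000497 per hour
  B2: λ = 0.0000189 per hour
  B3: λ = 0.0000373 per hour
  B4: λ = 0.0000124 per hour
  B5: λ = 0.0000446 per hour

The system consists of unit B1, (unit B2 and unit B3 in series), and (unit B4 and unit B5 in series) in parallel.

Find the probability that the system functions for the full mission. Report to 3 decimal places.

0.987

R(B1) = exp(−0.0000497 × 5000) = 0.77997
R(B2) = exp(−0.0000189 × 5000) = 0.90983
R(B3) = exp(−0.0000373 × 5000) = 0.82986
R(B4) = exp(−0.0000124 × 5000) = 0.93988
R(B5) = exp(−0.0000446 × 5000) = 0.80011
Series (B2 and B3): 0.90983 × 0.82986 = 0.75503
Series (B4 and B5): 0.93988 × 0.80011 = 0.75201
Parallel (B1, [0.75503], and [0.75201]): 1 − (1 − 0.77997)(1 − 0.75503)(1 − 0.75201) = 0.987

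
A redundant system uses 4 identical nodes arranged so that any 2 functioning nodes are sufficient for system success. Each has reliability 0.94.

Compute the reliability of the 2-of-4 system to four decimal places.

R = Σ_{i=2}^{4} C(4,i) p^i (1−p)^{4−i} with p = 0.94
C(4,2)·0.94^2·0.06^2 = 0.019086
C(4,3)·0.94^3·0.06^1 = 0.199340
C(4,4)·0.94^4·0.06^0 = 0.780749
Sum = 0.9992

0.9992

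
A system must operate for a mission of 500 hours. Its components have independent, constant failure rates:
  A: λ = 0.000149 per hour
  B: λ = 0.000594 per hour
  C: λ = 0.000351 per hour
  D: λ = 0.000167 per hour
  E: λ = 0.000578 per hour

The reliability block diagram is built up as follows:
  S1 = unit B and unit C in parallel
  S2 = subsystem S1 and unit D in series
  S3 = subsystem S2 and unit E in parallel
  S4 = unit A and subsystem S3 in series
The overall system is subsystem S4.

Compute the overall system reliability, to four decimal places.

R(A) = exp(−0.000149 × 500) = 0.928207
R(B) = exp(−0.000594 × 500) = 0.743044
R(C) = exp(−0.000351 × 500) = 0.839037
R(D) = exp(−0.000167 × 500) = 0.919891
R(E) = exp(−0.000578 × 500) = 0.749012
Parallel (B and C): 1 − (1 − 0.743044)(1 − 0.839037) = 0.958640
Series ([0.958640] and D): 0.958640 × 0.919891 = 0.881844
Parallel ([0.881844] and E): 1 − (1 − 0.881844)(1 − 0.749012) = 0.970344
Series (A and [0.970344]): 0.928207 × 0.970344 = 0.9007

0.9007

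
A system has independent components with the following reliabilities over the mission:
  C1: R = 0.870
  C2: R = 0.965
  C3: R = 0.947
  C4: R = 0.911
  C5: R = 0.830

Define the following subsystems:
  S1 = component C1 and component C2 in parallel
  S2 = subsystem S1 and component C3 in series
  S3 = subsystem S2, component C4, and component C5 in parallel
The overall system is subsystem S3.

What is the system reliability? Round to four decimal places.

Parallel (C1 and C2): 1 − (1 − 0.870000)(1 − 0.965000) = 0.995450
Series ([0.995450] and C3): 0.995450 × 0.947000 = 0.942691
Parallel ([0.942691], C4, and C5): 1 − (1 − 0.942691)(1 − 0.911000)(1 − 0.830000) = 0.9991

0.9991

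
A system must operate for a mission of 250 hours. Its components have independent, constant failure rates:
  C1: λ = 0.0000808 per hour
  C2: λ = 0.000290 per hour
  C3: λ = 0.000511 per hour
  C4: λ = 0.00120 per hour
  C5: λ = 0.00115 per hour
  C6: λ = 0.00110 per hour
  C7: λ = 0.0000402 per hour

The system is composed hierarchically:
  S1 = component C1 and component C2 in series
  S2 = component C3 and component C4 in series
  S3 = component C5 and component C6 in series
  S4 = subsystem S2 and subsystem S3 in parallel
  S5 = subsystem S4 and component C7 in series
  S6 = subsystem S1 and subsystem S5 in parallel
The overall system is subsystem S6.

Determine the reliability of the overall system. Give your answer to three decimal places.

R(C1) = exp(−0.0000808 × 250) = 0.98000
R(C2) = exp(−0.000290 × 250) = 0.93007
R(C3) = exp(−0.000511 × 250) = 0.88007
R(C4) = exp(−0.00120 × 250) = 0.74082
R(C5) = exp(−0.00115 × 250) = 0.75014
R(C6) = exp(−0.00110 × 250) = 0.75957
R(C7) = exp(−0.0000402 × 250) = 0.99000
Series (C1 and C2): 0.98000 × 0.93007 = 0.91147
Series (C3 and C4): 0.88007 × 0.74082 = 0.65197
Series (C5 and C6): 0.75014 × 0.75957 = 0.56978
Parallel ([0.65197] and [0.56978]): 1 − (1 − 0.65197)(1 − 0.56978) = 0.85027
Series ([0.85027] and C7): 0.85027 × 0.99000 = 0.84177
Parallel ([0.91147] and [0.84177]): 1 − (1 − 0.91147)(1 − 0.84177) = 0.986

0.986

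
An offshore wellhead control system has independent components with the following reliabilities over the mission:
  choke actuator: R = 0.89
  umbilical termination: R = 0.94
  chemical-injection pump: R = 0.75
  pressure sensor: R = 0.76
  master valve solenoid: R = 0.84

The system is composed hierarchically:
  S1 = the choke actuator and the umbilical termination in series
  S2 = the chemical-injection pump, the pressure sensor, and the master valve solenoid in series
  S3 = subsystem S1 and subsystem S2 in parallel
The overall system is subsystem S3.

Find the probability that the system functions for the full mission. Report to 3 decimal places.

0.915

Series (choke actuator and umbilical termination): 0.89000 × 0.94000 = 0.83660
Series (chemical-injection pump, pressure sensor, and master valve solenoid): 0.75000 × 0.76000 × 0.84000 = 0.47880
Parallel ([0.83660] and [0.47880]): 1 − (1 − 0.83660)(1 − 0.47880) = 0.915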